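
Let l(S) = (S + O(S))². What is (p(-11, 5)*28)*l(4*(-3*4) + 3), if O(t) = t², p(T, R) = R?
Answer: 548856000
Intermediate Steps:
l(S) = (S + S²)²
(p(-11, 5)*28)*l(4*(-3*4) + 3) = (5*28)*((4*(-3*4) + 3)²*(1 + (4*(-3*4) + 3))²) = 140*((4*(-12) + 3)²*(1 + (4*(-12) + 3))²) = 140*((-48 + 3)²*(1 + (-48 + 3))²) = 140*((-45)²*(1 - 45)²) = 140*(2025*(-44)²) = 140*(2025*1936) = 140*3920400 = 548856000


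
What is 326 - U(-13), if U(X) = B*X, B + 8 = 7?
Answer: 313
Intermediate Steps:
B = -1 (B = -8 + 7 = -1)
U(X) = -X
326 - U(-13) = 326 - (-1)*(-13) = 326 - 1*13 = 326 - 13 = 313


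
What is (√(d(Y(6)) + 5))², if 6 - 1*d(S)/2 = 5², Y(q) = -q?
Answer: -33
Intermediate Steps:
d(S) = -38 (d(S) = 12 - 2*5² = 12 - 2*25 = 12 - 50 = -38)
(√(d(Y(6)) + 5))² = (√(-38 + 5))² = (√(-33))² = (I*√33)² = -33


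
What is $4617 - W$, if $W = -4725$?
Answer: $9342$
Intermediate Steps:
$4617 - W = 4617 - -4725 = 4617 + 4725 = 9342$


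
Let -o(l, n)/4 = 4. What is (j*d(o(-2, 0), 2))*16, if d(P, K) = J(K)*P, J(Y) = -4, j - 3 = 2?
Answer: 5120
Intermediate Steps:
j = 5 (j = 3 + 2 = 5)
o(l, n) = -16 (o(l, n) = -4*4 = -16)
d(P, K) = -4*P
(j*d(o(-2, 0), 2))*16 = (5*(-4*(-16)))*16 = (5*64)*16 = 320*16 = 5120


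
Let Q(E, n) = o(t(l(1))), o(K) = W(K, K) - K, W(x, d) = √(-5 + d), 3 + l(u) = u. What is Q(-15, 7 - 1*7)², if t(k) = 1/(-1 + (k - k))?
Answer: (1 + I*√6)² ≈ -5.0 + 4.899*I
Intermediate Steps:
l(u) = -3 + u
t(k) = -1 (t(k) = 1/(-1 + 0) = 1/(-1) = -1)
o(K) = √(-5 + K) - K
Q(E, n) = 1 + I*√6 (Q(E, n) = √(-5 - 1) - 1*(-1) = √(-6) + 1 = I*√6 + 1 = 1 + I*√6)
Q(-15, 7 - 1*7)² = (1 + I*√6)²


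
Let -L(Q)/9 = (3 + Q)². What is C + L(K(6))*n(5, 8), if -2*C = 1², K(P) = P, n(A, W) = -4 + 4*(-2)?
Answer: 17495/2 ≈ 8747.5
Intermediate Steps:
n(A, W) = -12 (n(A, W) = -4 - 8 = -12)
L(Q) = -9*(3 + Q)²
C = -½ (C = -½*1² = -½*1 = -½ ≈ -0.50000)
C + L(K(6))*n(5, 8) = -½ - 9*(3 + 6)²*(-12) = -½ - 9*9²*(-12) = -½ - 9*81*(-12) = -½ - 729*(-12) = -½ + 8748 = 17495/2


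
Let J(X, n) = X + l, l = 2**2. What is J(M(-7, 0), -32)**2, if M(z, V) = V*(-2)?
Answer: 16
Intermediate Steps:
l = 4
M(z, V) = -2*V
J(X, n) = 4 + X (J(X, n) = X + 4 = 4 + X)
J(M(-7, 0), -32)**2 = (4 - 2*0)**2 = (4 + 0)**2 = 4**2 = 16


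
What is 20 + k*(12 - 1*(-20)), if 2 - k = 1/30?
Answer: 1244/15 ≈ 82.933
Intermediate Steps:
k = 59/30 (k = 2 - 1/30 = 59/30 ≈ 1.9667)
20 + k*(12 - 1*(-20)) = 20 + 59*(12 - 1*(-20))/30 = 20 + 59*(12 + 20)/30 = 20 + (59/30)*32 = 20 + 944/15 = 1244/15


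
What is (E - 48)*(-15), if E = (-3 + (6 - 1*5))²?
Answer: 660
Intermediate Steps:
E = 4 (E = (-3 + (6 - 5))² = (-3 + 1)² = (-2)² = 4)
(E - 48)*(-15) = (4 - 48)*(-15) = -44*(-15) = 660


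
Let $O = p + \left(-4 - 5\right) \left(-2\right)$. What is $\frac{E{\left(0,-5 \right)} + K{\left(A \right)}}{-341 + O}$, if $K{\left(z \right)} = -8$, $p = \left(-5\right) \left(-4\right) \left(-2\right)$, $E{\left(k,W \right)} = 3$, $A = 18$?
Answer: $\frac{5}{363} \approx 0.013774$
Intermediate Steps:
$p = -40$ ($p = 20 \left(-2\right) = -40$)
$O = -22$ ($O = -40 + \left(-4 - 5\right) \left(-2\right) = -40 - -18 = -40 + 18 = -22$)
$\frac{E{\left(0,-5 \right)} + K{\left(A \right)}}{-341 + O} = \frac{3 - 8}{-341 - 22} = - \frac{5}{-363} = \left(-5\right) \left(- \frac{1}{363}\right) = \frac{5}{363}$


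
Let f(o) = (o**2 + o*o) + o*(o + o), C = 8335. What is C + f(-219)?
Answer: 200179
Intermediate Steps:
f(o) = 4*o**2 (f(o) = (o**2 + o**2) + o*(2*o) = 2*o**2 + 2*o**2 = 4*o**2)
C + f(-219) = 8335 + 4*(-219)**2 = 8335 + 4*47961 = 8335 + 191844 = 200179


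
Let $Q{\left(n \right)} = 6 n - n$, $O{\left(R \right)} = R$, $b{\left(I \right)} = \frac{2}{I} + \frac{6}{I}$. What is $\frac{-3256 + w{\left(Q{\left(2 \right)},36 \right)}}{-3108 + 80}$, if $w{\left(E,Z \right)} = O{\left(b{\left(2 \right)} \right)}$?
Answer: $\frac{813}{757} \approx 1.074$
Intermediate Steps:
$b{\left(I \right)} = \frac{8}{I}$
$Q{\left(n \right)} = 5 n$
$w{\left(E,Z \right)} = 4$ ($w{\left(E,Z \right)} = \frac{8}{2} = 8 \cdot \frac{1}{2} = 4$)
$\frac{-3256 + w{\left(Q{\left(2 \right)},36 \right)}}{-3108 + 80} = \frac{-3256 + 4}{-3108 + 80} = - \frac{3252}{-3028} = \left(-3252\right) \left(- \frac{1}{3028}\right) = \frac{813}{757}$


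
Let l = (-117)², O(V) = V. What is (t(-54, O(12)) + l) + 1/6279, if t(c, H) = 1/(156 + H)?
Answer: 687626155/50232 ≈ 13689.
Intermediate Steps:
l = 13689
(t(-54, O(12)) + l) + 1/6279 = (1/(156 + 12) + 13689) + 1/6279 = (1/168 + 13689) + 1/6279 = 2299753/168 + 1/6279 = 687626155/50232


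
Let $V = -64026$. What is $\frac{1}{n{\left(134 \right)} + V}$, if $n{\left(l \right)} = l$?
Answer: $- \frac{1}{63892} \approx -1.5651 \cdot 10^{-5}$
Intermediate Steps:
$\frac{1}{n{\left(134 \right)} + V} = \frac{1}{134 - 64026} = \frac{1}{-63892} = - \frac{1}{63892}$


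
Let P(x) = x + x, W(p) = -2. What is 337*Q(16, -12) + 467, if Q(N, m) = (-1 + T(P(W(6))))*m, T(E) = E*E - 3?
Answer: -48061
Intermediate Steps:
P(x) = 2*x
T(E) = -3 + E**2 (T(E) = E**2 - 3 = -3 + E**2)
Q(N, m) = 12*m (Q(N, m) = (-1 + (-3 + (2*(-2))**2))*m = (-1 + (-3 + (-4)**2))*m = (-1 + (-3 + 16))*m = (-1 + 13)*m = 12*m)
337*Q(16, -12) + 467 = 337*(12*(-12)) + 467 = 337*(-144) + 467 = -48528 + 467 = -48061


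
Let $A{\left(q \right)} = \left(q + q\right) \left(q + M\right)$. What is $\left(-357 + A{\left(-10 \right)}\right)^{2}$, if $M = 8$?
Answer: $100489$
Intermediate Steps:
$A{\left(q \right)} = 2 q \left(8 + q\right)$ ($A{\left(q \right)} = \left(q + q\right) \left(q + 8\right) = 2 q \left(8 + q\right)$)
$\left(-357 + A{\left(-10 \right)}\right)^{2} = \left(-357 + 2 \left(-10\right) \left(8 - 10\right)\right)^{2} = \left(-357 + 2 \left(-10\right) \left(-2\right)\right)^{2} = \left(-357 + 40\right)^{2} = \left(-317\right)^{2} = 100489$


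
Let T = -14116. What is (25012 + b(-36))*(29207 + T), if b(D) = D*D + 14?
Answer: 397225302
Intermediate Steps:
b(D) = 14 + D² (b(D) = D² + 14 = 14 + D²)
(25012 + b(-36))*(29207 + T) = (25012 + (14 + (-36)²))*(29207 - 14116) = (25012 + (14 + 1296))*15091 = (25012 + 1310)*15091 = 26322*15091 = 397225302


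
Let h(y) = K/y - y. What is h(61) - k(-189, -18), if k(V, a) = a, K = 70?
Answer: -2553/61 ≈ -41.852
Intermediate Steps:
h(y) = -y + 70/y (h(y) = 70/y - y = -y + 70/y)
h(61) - k(-189, -18) = (-1*61 + 70/61) - 1*(-18) = (-61 + 70*(1/61)) + 18 = (-61 + 70/61) + 18 = -3651/61 + 18 = -2553/61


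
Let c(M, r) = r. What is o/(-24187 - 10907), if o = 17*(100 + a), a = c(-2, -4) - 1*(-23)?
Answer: -2023/35094 ≈ -0.057645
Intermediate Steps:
a = 19 (a = -4 - 1*(-23) = -4 + 23 = 19)
o = 2023 (o = 17*(100 + 19) = 17*119 = 2023)
o/(-24187 - 10907) = 2023/(-24187 - 10907) = 2023/(-35094) = 2023*(-1/35094) = -2023/35094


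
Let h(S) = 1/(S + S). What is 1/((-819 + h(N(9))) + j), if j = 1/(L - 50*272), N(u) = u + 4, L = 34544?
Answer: -272272/222980283 ≈ -0.0012211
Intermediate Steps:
N(u) = 4 + u
h(S) = 1/(2*S)
j = 1/20944 (j = 1/(34544 - 50*272) = 1/(34544 - 13600) = 1/20944 ≈ 4.7746e-5)
1/((-819 + h(N(9))) + j) = 1/((-819 + 1/(2*(4 + 9))) + 1/20944) = 1/((-819 + (1/2)/13) + 1/20944) = 1/((-819 + (1/2)*(1/13)) + 1/20944) = 1/((-819 + 1/26) + 1/20944) = 1/(-21293/26 + 1/20944) = 1/(-222980283/272272) = -272272/222980283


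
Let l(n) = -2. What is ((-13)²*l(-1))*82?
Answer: -27716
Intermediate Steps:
((-13)²*l(-1))*82 = ((-13)²*(-2))*82 = (169*(-2))*82 = -338*82 = -27716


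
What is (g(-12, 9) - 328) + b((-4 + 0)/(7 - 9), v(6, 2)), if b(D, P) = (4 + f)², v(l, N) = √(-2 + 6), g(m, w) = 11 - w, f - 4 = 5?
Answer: -157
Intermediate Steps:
f = 9 (f = 4 + 5 = 9)
v(l, N) = 2 (v(l, N) = √4 = 2)
b(D, P) = 169 (b(D, P) = (4 + 9)² = 13² = 169)
(g(-12, 9) - 328) + b((-4 + 0)/(7 - 9), v(6, 2)) = ((11 - 1*9) - 328) + 169 = ((11 - 9) - 328) + 169 = (2 - 328) + 169 = -326 + 169 = -157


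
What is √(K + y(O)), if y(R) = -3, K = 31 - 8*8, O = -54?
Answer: 6*I ≈ 6.0*I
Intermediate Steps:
K = -33 (K = 31 - 64 = -33)
√(K + y(O)) = √(-33 - 3) = √(-36) = 6*I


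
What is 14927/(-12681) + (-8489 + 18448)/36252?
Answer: -5121525/5675452 ≈ -0.90240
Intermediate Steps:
14927/(-12681) + (-8489 + 18448)/36252 = 14927*(-1/12681) + 9959*(1/36252) = -14927/12681 + 9959/36252 = -5121525/5675452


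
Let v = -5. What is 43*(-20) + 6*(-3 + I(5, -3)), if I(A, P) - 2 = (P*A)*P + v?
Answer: -626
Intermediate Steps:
I(A, P) = -3 + A*P² (I(A, P) = 2 + ((P*A)*P - 5) = 2 + ((A*P)*P - 5) = 2 + (A*P² - 5) = 2 + (-5 + A*P²) = -3 + A*P²)
43*(-20) + 6*(-3 + I(5, -3)) = 43*(-20) + 6*(-3 + (-3 + 5*(-3)²)) = -860 + 6*(-3 + (-3 + 5*9)) = -860 + 6*(-3 + (-3 + 45)) = -860 + 6*(-3 + 42) = -860 + 6*39 = -860 + 234 = -626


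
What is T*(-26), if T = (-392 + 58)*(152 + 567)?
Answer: 6243796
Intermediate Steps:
T = -240146 (T = -334*719 = -240146)
T*(-26) = -240146*(-26) = 6243796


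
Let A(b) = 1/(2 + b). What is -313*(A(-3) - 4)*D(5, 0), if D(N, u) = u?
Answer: 0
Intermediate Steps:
-313*(A(-3) - 4)*D(5, 0) = -313*(1/(2 - 3) - 4)*0 = -313*(1/(-1) - 4)*0 = -313*(-1 - 4)*0 = -(-1565)*0 = -313*0 = 0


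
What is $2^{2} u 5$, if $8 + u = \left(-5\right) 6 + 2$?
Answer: $-720$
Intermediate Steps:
$u = -36$ ($u = -8 + \left(\left(-5\right) 6 + 2\right) = -8 + \left(-30 + 2\right) = -8 - 28 = -36$)
$2^{2} u 5 = 2^{2} \left(-36\right) 5 = 4 \left(-36\right) 5 = \left(-144\right) 5 = -720$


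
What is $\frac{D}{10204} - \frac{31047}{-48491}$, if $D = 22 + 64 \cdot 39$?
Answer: $\frac{219451963}{247401082} \approx 0.88703$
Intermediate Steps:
$D = 2518$ ($D = 22 + 2496 = 2518$)
$\frac{D}{10204} - \frac{31047}{-48491} = \frac{2518}{10204} - \frac{31047}{-48491} = 2518 \cdot \frac{1}{10204} - - \frac{31047}{48491} = \frac{1259}{5102} + \frac{31047}{48491} = \frac{219451963}{247401082}$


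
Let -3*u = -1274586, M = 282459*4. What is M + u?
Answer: 1554698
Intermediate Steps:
M = 1129836
u = 424862 (u = -1/3*(-1274586) = 424862)
M + u = 1129836 + 424862 = 1554698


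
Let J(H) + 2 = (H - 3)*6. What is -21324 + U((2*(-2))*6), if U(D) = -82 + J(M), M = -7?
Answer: -21468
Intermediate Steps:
J(H) = -20 + 6*H (J(H) = -2 + (H - 3)*6 = -2 + (-3 + H)*6 = -2 + (-18 + 6*H) = -20 + 6*H)
U(D) = -144 (U(D) = -82 + (-20 + 6*(-7)) = -82 + (-20 - 42) = -82 - 62 = -144)
-21324 + U((2*(-2))*6) = -21324 - 144 = -21468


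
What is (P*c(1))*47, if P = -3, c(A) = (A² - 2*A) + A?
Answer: 0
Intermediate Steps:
c(A) = A² - A
(P*c(1))*47 = -3*(-1 + 1)*47 = -3*0*47 = 0*47 = 0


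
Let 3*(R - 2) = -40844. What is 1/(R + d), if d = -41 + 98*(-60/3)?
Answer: -3/46841 ≈ -6.4046e-5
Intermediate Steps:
R = -40838/3 (R = 2 + (⅓)*(-40844) = 2 - 40844/3 = -40838/3 ≈ -13613.)
d = -2001 (d = -41 + 98*(-60*⅓) = -41 + 98*(-20) = -41 - 1960 = -2001)
1/(R + d) = 1/(-40838/3 - 2001) = 1/(-46841/3) = -3/46841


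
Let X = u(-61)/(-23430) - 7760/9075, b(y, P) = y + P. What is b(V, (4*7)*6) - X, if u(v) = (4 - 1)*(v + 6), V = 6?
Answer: 45063589/257730 ≈ 174.85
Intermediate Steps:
u(v) = 18 + 3*v (u(v) = 3*(6 + v) = 18 + 3*v)
b(y, P) = P + y
X = -218569/257730 (X = (18 + 3*(-61))/(-23430) - 7760/9075 = (18 - 183)*(-1/23430) - 7760*1/9075 = -165*(-1/23430) - 1552/1815 = 1/142 - 1552/1815 = -218569/257730 ≈ -0.84805)
b(V, (4*7)*6) - X = ((4*7)*6 + 6) - 1*(-218569/257730) = (28*6 + 6) + 218569/257730 = (168 + 6) + 218569/257730 = 174 + 218569/257730 = 45063589/257730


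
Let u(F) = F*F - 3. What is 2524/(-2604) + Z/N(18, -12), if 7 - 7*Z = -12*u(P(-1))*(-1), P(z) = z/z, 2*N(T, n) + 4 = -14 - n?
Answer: -1592/651 ≈ -2.4455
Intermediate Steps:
N(T, n) = -9 - n/2 (N(T, n) = -2 + (-14 - n)/2 = -2 + (-7 - n/2) = -9 - n/2)
P(z) = 1
u(F) = -3 + F² (u(F) = F² - 3 = -3 + F²)
Z = 31/7 (Z = 1 - (-12*(-3 + 1²))*(-1)/7 = 1 - (-12*(-3 + 1))*(-1)/7 = 1 - (-12*(-2))*(-1)/7 = 1 - 24*(-1)/7 = 1 - ⅐*(-24) = 1 + 24/7 = 31/7 ≈ 4.4286)
2524/(-2604) + Z/N(18, -12) = 2524/(-2604) + 31/(7*(-9 - ½*(-12))) = 2524*(-1/2604) + 31/(7*(-9 + 6)) = -631/651 + (31/7)/(-3) = -631/651 + (31/7)*(-⅓) = -631/651 - 31/21 = -1592/651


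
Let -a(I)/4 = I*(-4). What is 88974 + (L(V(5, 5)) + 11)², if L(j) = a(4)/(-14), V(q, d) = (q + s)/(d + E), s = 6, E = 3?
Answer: 4361751/49 ≈ 89015.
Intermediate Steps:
a(I) = 16*I (a(I) = -4*I*(-4) = -(-16)*I = 16*I)
V(q, d) = (6 + q)/(3 + d) (V(q, d) = (q + 6)/(d + 3) = (6 + q)/(3 + d))
L(j) = -32/7 (L(j) = (16*4)/(-14) = 64*(-1/14) = -32/7)
88974 + (L(V(5, 5)) + 11)² = 88974 + (-32/7 + 11)² = 88974 + (45/7)² = 88974 + 2025/49 = 4361751/49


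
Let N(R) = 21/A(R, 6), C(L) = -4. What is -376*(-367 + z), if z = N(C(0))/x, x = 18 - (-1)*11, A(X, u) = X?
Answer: 4003742/29 ≈ 1.3806e+5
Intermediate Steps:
x = 29 (x = 18 - 1*(-11) = 18 + 11 = 29)
N(R) = 21/R
z = -21/116 (z = (21/(-4))/29 = (21*(-¼))*(1/29) = -21/4*1/29 = -21/116 ≈ -0.18103)
-376*(-367 + z) = -376*(-367 - 21/116) = -376*(-42593/116) = 4003742/29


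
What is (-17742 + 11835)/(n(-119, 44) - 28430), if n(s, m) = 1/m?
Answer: 86636/416973 ≈ 0.20777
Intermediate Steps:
(-17742 + 11835)/(n(-119, 44) - 28430) = (-17742 + 11835)/(1/44 - 28430) = -5907/(1/44 - 28430) = -5907/(-1250919/44) = -5907*(-44/1250919) = 86636/416973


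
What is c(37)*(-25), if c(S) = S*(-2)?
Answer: 1850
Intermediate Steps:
c(S) = -2*S
c(37)*(-25) = -2*37*(-25) = -74*(-25) = 1850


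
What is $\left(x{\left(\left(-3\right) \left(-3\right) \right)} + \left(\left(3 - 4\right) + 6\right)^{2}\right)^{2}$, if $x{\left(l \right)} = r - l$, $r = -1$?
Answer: $225$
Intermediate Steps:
$x{\left(l \right)} = -1 - l$
$\left(x{\left(\left(-3\right) \left(-3\right) \right)} + \left(\left(3 - 4\right) + 6\right)^{2}\right)^{2} = \left(\left(-1 - \left(-3\right) \left(-3\right)\right) + \left(\left(3 - 4\right) + 6\right)^{2}\right)^{2} = \left(\left(-1 - 9\right) + \left(-1 + 6\right)^{2}\right)^{2} = \left(\left(-1 - 9\right) + 5^{2}\right)^{2} = \left(-10 + 25\right)^{2} = 15^{2} = 225$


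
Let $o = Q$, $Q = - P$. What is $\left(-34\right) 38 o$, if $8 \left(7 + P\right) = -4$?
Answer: $-9690$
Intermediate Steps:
$P = - \frac{15}{2}$ ($P = -7 + \frac{1}{8} \left(-4\right) = -7 - \frac{1}{2} = - \frac{15}{2} \approx -7.5$)
$Q = \frac{15}{2}$ ($Q = \left(-1\right) \left(- \frac{15}{2}\right) = \frac{15}{2} \approx 7.5$)
$o = \frac{15}{2} \approx 7.5$
$\left(-34\right) 38 o = \left(-34\right) 38 \cdot \frac{15}{2} = \left(-1292\right) \frac{15}{2} = -9690$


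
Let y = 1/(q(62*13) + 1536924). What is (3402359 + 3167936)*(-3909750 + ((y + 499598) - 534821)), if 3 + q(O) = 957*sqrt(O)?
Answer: -6800701993426130727685050/262376442883 - 2095924105*sqrt(806)/787129328649 ≈ -2.5920e+13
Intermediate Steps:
q(O) = -3 + 957*sqrt(O)
y = 1/(1536921 + 957*sqrt(806)) (y = 1/((-3 + 957*sqrt(62*13)) + 1536924) = 1/((-3 + 957*sqrt(806)) + 1536924) = 1/(1536921 + 957*sqrt(806)) ≈ 6.3935e-7)
(3402359 + 3167936)*(-3909750 + ((y + 499598) - 534821)) = (3402359 + 3167936)*(-3909750 + (((170769/262376442883 - 319*sqrt(806)/787129328649) + 499598) - 534821)) = 6570295*(-3909750 + ((131082746111631803/262376442883 - 319*sqrt(806)/787129328649) - 534821)) = 6570295*(-3909750 + (-9241685447497140/262376442883 - 319*sqrt(806)/787129328649)) = 6570295*(-1035067983009306390/262376442883 - 319*sqrt(806)/787129328649) = -6800701993426130727685050/262376442883 - 2095924105*sqrt(806)/787129328649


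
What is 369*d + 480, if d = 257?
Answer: 95313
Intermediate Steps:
369*d + 480 = 369*257 + 480 = 94833 + 480 = 95313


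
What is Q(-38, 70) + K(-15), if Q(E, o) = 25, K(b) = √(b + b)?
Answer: 25 + I*√30 ≈ 25.0 + 5.4772*I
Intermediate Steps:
K(b) = √2*√b (K(b) = √(2*b) = √2*√b)
Q(-38, 70) + K(-15) = 25 + √2*√(-15) = 25 + √2*(I*√15) = 25 + I*√30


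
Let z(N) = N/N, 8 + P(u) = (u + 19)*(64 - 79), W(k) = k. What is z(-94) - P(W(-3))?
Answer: 249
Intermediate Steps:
P(u) = -293 - 15*u (P(u) = -8 + (u + 19)*(64 - 79) = -8 + (19 + u)*(-15) = -8 + (-285 - 15*u) = -293 - 15*u)
z(N) = 1
z(-94) - P(W(-3)) = 1 - (-293 - 15*(-3)) = 1 - (-293 + 45) = 1 - 1*(-248) = 1 + 248 = 249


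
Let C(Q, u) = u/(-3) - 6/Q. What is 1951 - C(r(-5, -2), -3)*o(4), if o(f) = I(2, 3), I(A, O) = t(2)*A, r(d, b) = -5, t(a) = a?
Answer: 9711/5 ≈ 1942.2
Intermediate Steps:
C(Q, u) = -6/Q - u/3 (C(Q, u) = u*(-⅓) - 6/Q = -u/3 - 6/Q = -6/Q - u/3)
I(A, O) = 2*A
o(f) = 4 (o(f) = 2*2 = 4)
1951 - C(r(-5, -2), -3)*o(4) = 1951 - (-6/(-5) - ⅓*(-3))*4 = 1951 - (-6*(-⅕) + 1)*4 = 1951 - (6/5 + 1)*4 = 1951 - 11*4/5 = 1951 - 1*44/5 = 1951 - 44/5 = 9711/5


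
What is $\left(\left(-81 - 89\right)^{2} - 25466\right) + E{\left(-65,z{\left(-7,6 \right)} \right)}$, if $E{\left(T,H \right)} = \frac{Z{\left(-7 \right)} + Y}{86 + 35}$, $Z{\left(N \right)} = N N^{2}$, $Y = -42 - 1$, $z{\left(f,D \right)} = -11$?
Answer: $\frac{415128}{121} \approx 3430.8$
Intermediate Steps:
$Y = -43$
$Z{\left(N \right)} = N^{3}$
$E{\left(T,H \right)} = - \frac{386}{121}$ ($E{\left(T,H \right)} = \frac{\left(-7\right)^{3} - 43}{86 + 35} = \frac{-343 - 43}{121} = \left(-386\right) \frac{1}{121} = - \frac{386}{121}$)
$\left(\left(-81 - 89\right)^{2} - 25466\right) + E{\left(-65,z{\left(-7,6 \right)} \right)} = \left(\left(-81 - 89\right)^{2} - 25466\right) - \frac{386}{121} = \left(\left(-170\right)^{2} - 25466\right) - \frac{386}{121} = \left(28900 - 25466\right) - \frac{386}{121} = 3434 - \frac{386}{121} = \frac{415128}{121}$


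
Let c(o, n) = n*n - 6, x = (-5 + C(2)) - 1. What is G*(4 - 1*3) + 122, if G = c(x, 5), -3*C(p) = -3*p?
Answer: 141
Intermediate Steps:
C(p) = p (C(p) = -(-1)*p = p)
x = -4 (x = (-5 + 2) - 1 = -3 - 1 = -4)
c(o, n) = -6 + n**2 (c(o, n) = n**2 - 6 = -6 + n**2)
G = 19 (G = -6 + 5**2 = -6 + 25 = 19)
G*(4 - 1*3) + 122 = 19*(4 - 1*3) + 122 = 19*(4 - 3) + 122 = 19*1 + 122 = 19 + 122 = 141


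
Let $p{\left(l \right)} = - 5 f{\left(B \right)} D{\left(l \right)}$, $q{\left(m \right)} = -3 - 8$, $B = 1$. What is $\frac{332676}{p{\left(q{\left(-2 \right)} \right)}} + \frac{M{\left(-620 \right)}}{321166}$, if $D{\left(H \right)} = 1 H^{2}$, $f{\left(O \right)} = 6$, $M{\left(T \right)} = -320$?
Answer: $- \frac{8903781818}{97152715} \approx -91.647$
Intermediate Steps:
$q{\left(m \right)} = -11$ ($q{\left(m \right)} = -3 - 8 = -11$)
$D{\left(H \right)} = H^{2}$
$p{\left(l \right)} = - 30 l^{2}$ ($p{\left(l \right)} = \left(-5\right) 6 l^{2} = - 30 l^{2}$)
$\frac{332676}{p{\left(q{\left(-2 \right)} \right)}} + \frac{M{\left(-620 \right)}}{321166} = \frac{332676}{\left(-30\right) \left(-11\right)^{2}} - \frac{320}{321166} = \frac{332676}{\left(-30\right) 121} - \frac{160}{160583} = \frac{332676}{-3630} - \frac{160}{160583} = 332676 \left(- \frac{1}{3630}\right) - \frac{160}{160583} = - \frac{55446}{605} - \frac{160}{160583} = - \frac{8903781818}{97152715}$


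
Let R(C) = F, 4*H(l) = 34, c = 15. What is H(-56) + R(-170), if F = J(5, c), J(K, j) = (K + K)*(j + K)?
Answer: 417/2 ≈ 208.50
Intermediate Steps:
H(l) = 17/2 (H(l) = (¼)*34 = 17/2)
J(K, j) = 2*K*(K + j) (J(K, j) = (2*K)*(K + j) = 2*K*(K + j))
F = 200 (F = 2*5*(5 + 15) = 2*5*20 = 200)
R(C) = 200
H(-56) + R(-170) = 17/2 + 200 = 417/2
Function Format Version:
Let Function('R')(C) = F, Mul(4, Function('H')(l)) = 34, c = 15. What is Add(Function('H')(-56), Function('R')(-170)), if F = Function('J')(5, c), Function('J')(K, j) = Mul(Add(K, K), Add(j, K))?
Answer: Rational(417, 2) ≈ 208.50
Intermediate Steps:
Function('H')(l) = Rational(17, 2) (Function('H')(l) = Mul(Rational(1, 4), 34) = Rational(17, 2))
Function('J')(K, j) = Mul(2, K, Add(K, j)) (Function('J')(K, j) = Mul(Mul(2, K), Add(K, j)) = Mul(2, K, Add(K, j)))
F = 200 (F = Mul(2, 5, Add(5, 15)) = Mul(2, 5, 20) = 200)
Function('R')(C) = 200
Add(Function('H')(-56), Function('R')(-170)) = Add(Rational(17, 2), 200) = Rational(417, 2)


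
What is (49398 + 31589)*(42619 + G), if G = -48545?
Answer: -479928962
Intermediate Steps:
(49398 + 31589)*(42619 + G) = (49398 + 31589)*(42619 - 48545) = 80987*(-5926) = -479928962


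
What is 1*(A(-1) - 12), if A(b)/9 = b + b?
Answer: -30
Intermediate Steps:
A(b) = 18*b (A(b) = 9*(b + b) = 9*(2*b) = 18*b)
1*(A(-1) - 12) = 1*(18*(-1) - 12) = 1*(-18 - 12) = 1*(-30) = -30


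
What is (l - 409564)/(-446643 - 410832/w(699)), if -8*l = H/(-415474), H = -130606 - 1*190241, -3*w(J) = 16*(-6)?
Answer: 1361305867535/1527220933848 ≈ 0.89136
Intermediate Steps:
w(J) = 32 (w(J) = -16*(-6)/3 = -⅓*(-96) = 32)
H = -320847 (H = -130606 - 190241 = -320847)
l = -320847/3323792 (l = -(-320847)/(8*(-415474)) = -(-320847)*(-1)/(8*415474) = -⅛*320847/415474 = -320847/3323792 ≈ -0.096530)
(l - 409564)/(-446643 - 410832/w(699)) = (-320847/3323792 - 409564)/(-446643 - 410832/32) = -1361305867535/(3323792*(-446643 - 410832*1/32)) = -1361305867535/(3323792*(-446643 - 25677/2)) = -1361305867535/(3323792*(-918963/2)) = -1361305867535/3323792*(-2/918963) = 1361305867535/1527220933848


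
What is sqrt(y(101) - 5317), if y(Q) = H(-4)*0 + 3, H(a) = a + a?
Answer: I*sqrt(5314) ≈ 72.897*I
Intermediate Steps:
H(a) = 2*a
y(Q) = 3 (y(Q) = (2*(-4))*0 + 3 = -8*0 + 3 = 0 + 3 = 3)
sqrt(y(101) - 5317) = sqrt(3 - 5317) = sqrt(-5314) = I*sqrt(5314)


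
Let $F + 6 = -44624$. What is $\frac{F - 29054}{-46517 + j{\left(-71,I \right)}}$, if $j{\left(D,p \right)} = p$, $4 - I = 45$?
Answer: $\frac{36842}{23279} \approx 1.5826$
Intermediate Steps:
$I = -41$ ($I = 4 - 45 = -41$)
$F = -44630$ ($F = -6 - 44624 = -44630$)
$\frac{F - 29054}{-46517 + j{\left(-71,I \right)}} = \frac{-44630 - 29054}{-46517 - 41} = - \frac{73684}{-46558} = \left(-73684\right) \left(- \frac{1}{46558}\right) = \frac{36842}{23279}$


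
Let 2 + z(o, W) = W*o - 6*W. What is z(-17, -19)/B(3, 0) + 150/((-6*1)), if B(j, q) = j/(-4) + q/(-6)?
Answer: -605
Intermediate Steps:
B(j, q) = -j/4 - q/6 (B(j, q) = j*(-1/4) + q*(-1/6) = -j/4 - q/6)
z(o, W) = -2 - 6*W + W*o (z(o, W) = -2 + (W*o - 6*W) = -2 + (-6*W + W*o) = -2 - 6*W + W*o)
z(-17, -19)/B(3, 0) + 150/((-6*1)) = (-2 - 6*(-19) - 19*(-17))/(-1/4*3 - 1/6*0) + 150/((-6*1)) = (-2 + 114 + 323)/(-3/4 + 0) + 150/(-6) = 435/(-3/4) + 150*(-1/6) = 435*(-4/3) - 25 = -580 - 25 = -605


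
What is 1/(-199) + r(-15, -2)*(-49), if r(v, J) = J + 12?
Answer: -97511/199 ≈ -490.00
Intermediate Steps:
r(v, J) = 12 + J
1/(-199) + r(-15, -2)*(-49) = 1/(-199) + (12 - 2)*(-49) = -1/199 + 10*(-49) = -1/199 - 490 = -97511/199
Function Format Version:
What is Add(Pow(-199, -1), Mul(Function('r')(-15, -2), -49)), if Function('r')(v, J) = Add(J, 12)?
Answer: Rational(-97511, 199) ≈ -490.00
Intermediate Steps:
Function('r')(v, J) = Add(12, J)
Add(Pow(-199, -1), Mul(Function('r')(-15, -2), -49)) = Add(Pow(-199, -1), Mul(Add(12, -2), -49)) = Add(Rational(-1, 199), Mul(10, -49)) = Add(Rational(-1, 199), -490) = Rational(-97511, 199)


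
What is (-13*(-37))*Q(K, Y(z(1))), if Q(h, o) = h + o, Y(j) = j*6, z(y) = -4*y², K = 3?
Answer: -10101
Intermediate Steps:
Y(j) = 6*j
(-13*(-37))*Q(K, Y(z(1))) = (-13*(-37))*(3 + 6*(-4*1²)) = 481*(3 + 6*(-4*1)) = 481*(3 + 6*(-4)) = 481*(3 - 24) = 481*(-21) = -10101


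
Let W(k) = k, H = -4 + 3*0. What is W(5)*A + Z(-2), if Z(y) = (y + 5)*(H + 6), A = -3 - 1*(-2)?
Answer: 1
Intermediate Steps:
A = -1 (A = -3 + 2 = -1)
H = -4 (H = -4 + 0 = -4)
Z(y) = 10 + 2*y (Z(y) = (y + 5)*(-4 + 6) = (5 + y)*2 = 10 + 2*y)
W(5)*A + Z(-2) = 5*(-1) + (10 + 2*(-2)) = -5 + (10 - 4) = -5 + 6 = 1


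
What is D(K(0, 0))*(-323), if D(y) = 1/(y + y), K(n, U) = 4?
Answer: -323/8 ≈ -40.375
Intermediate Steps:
D(y) = 1/(2*y)
D(K(0, 0))*(-323) = ((½)/4)*(-323) = ((½)*(¼))*(-323) = (⅛)*(-323) = -323/8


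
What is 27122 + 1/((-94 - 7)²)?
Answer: 276671523/10201 ≈ 27122.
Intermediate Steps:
27122 + 1/((-94 - 7)²) = 27122 + 1/((-101)²) = 27122 + 1/10201 = 276671523/10201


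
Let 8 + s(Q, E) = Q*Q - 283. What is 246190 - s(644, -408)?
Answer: -168255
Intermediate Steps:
s(Q, E) = -291 + Q² (s(Q, E) = -8 + (Q*Q - 283) = -8 + (Q² - 283) = -8 + (-283 + Q²) = -291 + Q²)
246190 - s(644, -408) = 246190 - (-291 + 644²) = 246190 - (-291 + 414736) = 246190 - 1*414445 = 246190 - 414445 = -168255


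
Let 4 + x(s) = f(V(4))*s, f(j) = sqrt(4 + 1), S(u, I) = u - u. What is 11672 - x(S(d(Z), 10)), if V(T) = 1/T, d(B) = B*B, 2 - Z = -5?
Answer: 11676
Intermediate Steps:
Z = 7 (Z = 2 - 1*(-5) = 2 + 5 = 7)
d(B) = B**2
S(u, I) = 0
f(j) = sqrt(5)
x(s) = -4 + s*sqrt(5) (x(s) = -4 + sqrt(5)*s = -4 + s*sqrt(5))
11672 - x(S(d(Z), 10)) = 11672 - (-4 + 0*sqrt(5)) = 11672 - (-4 + 0) = 11672 - 1*(-4) = 11672 + 4 = 11676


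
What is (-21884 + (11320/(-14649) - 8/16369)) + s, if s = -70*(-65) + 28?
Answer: -4149982172458/239789481 ≈ -17307.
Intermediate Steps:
s = 4578 (s = 4550 + 28 = 4578)
(-21884 + (11320/(-14649) - 8/16369)) + s = (-21884 + (11320/(-14649) - 8/16369)) + 4578 = (-21884 + (11320*(-1/14649) - 8*1/16369)) + 4578 = (-21884 + (-11320/14649 - 8/16369)) + 4578 = (-21884 - 185414272/239789481) + 4578 = -5247738416476/239789481 + 4578 = -4149982172458/239789481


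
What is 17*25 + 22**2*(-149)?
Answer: -71691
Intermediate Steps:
17*25 + 22**2*(-149) = 425 + 484*(-149) = 425 - 72116 = -71691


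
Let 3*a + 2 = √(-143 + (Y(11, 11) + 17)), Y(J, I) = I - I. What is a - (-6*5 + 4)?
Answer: 76/3 + I*√14 ≈ 25.333 + 3.7417*I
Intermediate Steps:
Y(J, I) = 0
a = -⅔ + I*√14 (a = -⅔ + √(-143 + (0 + 17))/3 = -⅔ + √(-143 + 17)/3 = -⅔ + √(-126)/3 = -⅔ + (3*I*√14)/3 = -⅔ + I*√14 ≈ -0.66667 + 3.7417*I)
a - (-6*5 + 4) = (-⅔ + I*√14) - (-6*5 + 4) = (-⅔ + I*√14) - (-30 + 4) = (-⅔ + I*√14) - 1*(-26) = (-⅔ + I*√14) + 26 = 76/3 + I*√14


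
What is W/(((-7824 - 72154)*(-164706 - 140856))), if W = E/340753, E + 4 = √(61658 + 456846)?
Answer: -1/2081850697294977 + √129626/4163701394589954 ≈ 8.5990e-14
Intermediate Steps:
E = -4 + 2*√129626 (E = -4 + √(61658 + 456846) = -4 + √518504 = -4 + 2*√129626 ≈ 716.07)
W = -4/340753 + 2*√129626/340753 (W = (-4 + 2*√129626)/340753 = (-4 + 2*√129626)*(1/340753) = -4/340753 + 2*√129626/340753 ≈ 0.0021014)
W/(((-7824 - 72154)*(-164706 - 140856))) = (-4/340753 + 2*√129626/340753)/(((-7824 - 72154)*(-164706 - 140856))) = (-4/340753 + 2*√129626/340753)/((-79978*(-305562))) = (-4/340753 + 2*√129626/340753)/24438237636 = (-4/340753 + 2*√129626/340753)*(1/24438237636) = -1/2081850697294977 + √129626/4163701394589954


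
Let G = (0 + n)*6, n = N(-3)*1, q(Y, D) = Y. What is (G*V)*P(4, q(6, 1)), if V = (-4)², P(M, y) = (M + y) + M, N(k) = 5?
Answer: 6720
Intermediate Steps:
P(M, y) = y + 2*M
V = 16
n = 5 (n = 5*1 = 5)
G = 30 (G = (0 + 5)*6 = 5*6 = 30)
(G*V)*P(4, q(6, 1)) = (30*16)*(6 + 2*4) = 480*(6 + 8) = 480*14 = 6720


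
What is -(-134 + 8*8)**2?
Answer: -4900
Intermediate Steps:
-(-134 + 8*8)**2 = -(-134 + 64)**2 = -1*(-70)**2 = -1*4900 = -4900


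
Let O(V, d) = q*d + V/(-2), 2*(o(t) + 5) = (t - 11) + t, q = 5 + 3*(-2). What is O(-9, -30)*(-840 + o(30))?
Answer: -113229/4 ≈ -28307.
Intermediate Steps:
q = -1 (q = 5 - 6 = -1)
o(t) = -21/2 + t (o(t) = -5 + ((t - 11) + t)/2 = -5 + ((-11 + t) + t)/2 = -5 + (-11 + 2*t)/2 = -5 + (-11/2 + t) = -21/2 + t)
O(V, d) = -d - V/2 (O(V, d) = -d + V/(-2) = -d + V*(-½) = -d - V/2)
O(-9, -30)*(-840 + o(30)) = (-1*(-30) - ½*(-9))*(-840 + (-21/2 + 30)) = (30 + 9/2)*(-840 + 39/2) = (69/2)*(-1641/2) = -113229/4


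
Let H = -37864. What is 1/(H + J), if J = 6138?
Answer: -1/31726 ≈ -3.1520e-5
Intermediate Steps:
1/(H + J) = 1/(-37864 + 6138) = 1/(-31726) = -1/31726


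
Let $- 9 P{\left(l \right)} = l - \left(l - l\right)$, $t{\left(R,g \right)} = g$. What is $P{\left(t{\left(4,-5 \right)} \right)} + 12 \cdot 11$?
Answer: $\frac{1193}{9} \approx 132.56$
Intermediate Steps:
$P{\left(l \right)} = - \frac{l}{9}$ ($P{\left(l \right)} = - \frac{l - \left(l - l\right)}{9} = - \frac{l - 0}{9} = - \frac{l + 0}{9} = - \frac{l}{9}$)
$P{\left(t{\left(4,-5 \right)} \right)} + 12 \cdot 11 = \left(- \frac{1}{9}\right) \left(-5\right) + 12 \cdot 11 = \frac{5}{9} + 132 = \frac{1193}{9}$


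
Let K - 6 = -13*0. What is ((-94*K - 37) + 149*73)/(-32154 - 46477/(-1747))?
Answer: -17952172/56126561 ≈ -0.31985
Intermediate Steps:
K = 6 (K = 6 - 13*0 = 6 + 0 = 6)
((-94*K - 37) + 149*73)/(-32154 - 46477/(-1747)) = ((-94*6 - 37) + 149*73)/(-32154 - 46477/(-1747)) = ((-564 - 37) + 10877)/(-32154 - 46477*(-1/1747)) = (-601 + 10877)/(-32154 + 46477/1747) = 10276/(-56126561/1747) = 10276*(-1747/56126561) = -17952172/56126561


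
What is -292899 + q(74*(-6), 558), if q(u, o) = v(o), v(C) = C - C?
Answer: -292899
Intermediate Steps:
v(C) = 0
q(u, o) = 0
-292899 + q(74*(-6), 558) = -292899 + 0 = -292899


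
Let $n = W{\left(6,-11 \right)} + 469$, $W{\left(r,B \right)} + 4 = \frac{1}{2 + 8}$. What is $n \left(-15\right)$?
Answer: $- \frac{13953}{2} \approx -6976.5$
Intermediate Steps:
$W{\left(r,B \right)} = - \frac{39}{10}$ ($W{\left(r,B \right)} = -4 + \frac{1}{2 + 8} = -4 + \frac{1}{10} = - \frac{39}{10}$)
$n = \frac{4651}{10}$ ($n = - \frac{39}{10} + 469 = \frac{4651}{10} \approx 465.1$)
$n \left(-15\right) = \frac{4651}{10} \left(-15\right) = - \frac{13953}{2}$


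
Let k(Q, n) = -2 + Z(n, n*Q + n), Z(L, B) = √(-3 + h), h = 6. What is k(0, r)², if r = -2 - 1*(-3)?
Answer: (2 - √3)² ≈ 0.071797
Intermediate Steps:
Z(L, B) = √3 (Z(L, B) = √(-3 + 6) = √3)
r = 1 (r = -2 + 3 = 1)
k(Q, n) = -2 + √3
k(0, r)² = (-2 + √3)²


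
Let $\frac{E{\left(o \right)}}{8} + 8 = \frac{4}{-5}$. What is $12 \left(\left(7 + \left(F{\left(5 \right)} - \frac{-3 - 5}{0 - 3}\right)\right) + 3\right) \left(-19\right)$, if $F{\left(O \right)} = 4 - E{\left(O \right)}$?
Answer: $- \frac{93176}{5} \approx -18635.0$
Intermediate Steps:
$E{\left(o \right)} = - \frac{352}{5}$ ($E{\left(o \right)} = -64 + 8 \frac{4}{-5} = -64 + 8 \cdot 4 \left(- \frac{1}{5}\right) = -64 + 8 \left(- \frac{4}{5}\right) = -64 - \frac{32}{5} = - \frac{352}{5}$)
$F{\left(O \right)} = \frac{372}{5}$ ($F{\left(O \right)} = 4 - - \frac{352}{5} = 4 + \frac{352}{5} = \frac{372}{5}$)
$12 \left(\left(7 + \left(F{\left(5 \right)} - \frac{-3 - 5}{0 - 3}\right)\right) + 3\right) \left(-19\right) = 12 \left(\left(7 + \left(\frac{372}{5} - \frac{-3 - 5}{0 - 3}\right)\right) + 3\right) \left(-19\right) = 12 \left(\left(7 + \left(\frac{372}{5} - - \frac{8}{-3}\right)\right) + 3\right) \left(-19\right) = 12 \left(\left(7 + \left(\frac{372}{5} - \left(-8\right) \left(- \frac{1}{3}\right)\right)\right) + 3\right) \left(-19\right) = 12 \left(\left(7 + \left(\frac{372}{5} - \frac{8}{3}\right)\right) + 3\right) \left(-19\right) = 12 \left(\left(7 + \frac{1076}{15}\right) + 3\right) \left(-19\right) = 12 \left(\frac{1181}{15} + 3\right) \left(-19\right) = 12 \cdot \frac{1226}{15} \left(-19\right) = \frac{4904}{5} \left(-19\right) = - \frac{93176}{5}$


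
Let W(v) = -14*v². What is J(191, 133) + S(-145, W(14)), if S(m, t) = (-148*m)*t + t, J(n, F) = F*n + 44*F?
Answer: -58857729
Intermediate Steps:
J(n, F) = 44*F + F*n
S(m, t) = t - 148*m*t (S(m, t) = -148*m*t + t = t - 148*m*t)
J(191, 133) + S(-145, W(14)) = 133*(44 + 191) + (-14*14²)*(1 - 148*(-145)) = 133*235 + (-14*196)*(1 + 21460) = 31255 - 2744*21461 = 31255 - 58888984 = -58857729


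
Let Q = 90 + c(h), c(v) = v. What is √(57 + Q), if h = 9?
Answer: 2*√39 ≈ 12.490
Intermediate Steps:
Q = 99 (Q = 90 + 9 = 99)
√(57 + Q) = √(57 + 99) = √156 = 2*√39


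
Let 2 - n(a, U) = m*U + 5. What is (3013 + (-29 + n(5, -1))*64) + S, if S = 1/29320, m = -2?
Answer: 24540841/29320 ≈ 837.00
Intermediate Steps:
S = 1/29320 ≈ 3.4106e-5
n(a, U) = -3 + 2*U (n(a, U) = 2 - (-2*U + 5) = 2 - (5 - 2*U) = 2 + (-5 + 2*U) = -3 + 2*U)
(3013 + (-29 + n(5, -1))*64) + S = (3013 + (-29 + (-3 + 2*(-1)))*64) + 1/29320 = (3013 + (-29 + (-3 - 2))*64) + 1/29320 = (3013 + (-29 - 5)*64) + 1/29320 = (3013 - 34*64) + 1/29320 = (3013 - 2176) + 1/29320 = 837 + 1/29320 = 24540841/29320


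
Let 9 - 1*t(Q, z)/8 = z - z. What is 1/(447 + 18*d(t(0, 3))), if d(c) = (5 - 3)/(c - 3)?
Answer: 23/10293 ≈ 0.0022345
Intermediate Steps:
t(Q, z) = 72 (t(Q, z) = 72 - 8*(z - z) = 72 - 8*0 = 72 + 0 = 72)
d(c) = 2/(-3 + c)
1/(447 + 18*d(t(0, 3))) = 1/(447 + 18*(2/(-3 + 72))) = 1/(447 + 18*(2/69)) = 1/(447 + 12/23) = 1/(10293/23) = 23/10293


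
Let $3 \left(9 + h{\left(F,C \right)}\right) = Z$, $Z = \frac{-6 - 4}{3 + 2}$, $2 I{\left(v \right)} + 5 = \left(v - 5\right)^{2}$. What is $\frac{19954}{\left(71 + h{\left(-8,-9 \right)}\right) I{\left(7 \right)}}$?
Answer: $- \frac{29931}{46} \approx -650.67$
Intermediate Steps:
$I{\left(v \right)} = - \frac{5}{2} + \frac{\left(-5 + v\right)^{2}}{2}$ ($I{\left(v \right)} = - \frac{5}{2} + \frac{\left(v - 5\right)^{2}}{2} = - \frac{5}{2} + \frac{\left(-5 + v\right)^{2}}{2}$)
$Z = -2$ ($Z = - \frac{10}{5} = \left(-10\right) \frac{1}{5} = -2$)
$h{\left(F,C \right)} = - \frac{29}{3}$ ($h{\left(F,C \right)} = -9 + \frac{1}{3} \left(-2\right) = -9 - \frac{2}{3} = - \frac{29}{3}$)
$\frac{19954}{\left(71 + h{\left(-8,-9 \right)}\right) I{\left(7 \right)}} = \frac{19954}{\left(71 - \frac{29}{3}\right) \left(- \frac{5}{2} + \frac{\left(-5 + 7\right)^{2}}{2}\right)} = \frac{19954}{\frac{184}{3} \left(- \frac{5}{2} + \frac{2^{2}}{2}\right)} = \frac{19954}{\frac{184}{3} \left(- \frac{5}{2} + \frac{1}{2} \cdot 4\right)} = \frac{19954}{\frac{184}{3} \left(- \frac{5}{2} + 2\right)} = \frac{19954}{\frac{184}{3} \left(- \frac{1}{2}\right)} = \frac{19954}{- \frac{92}{3}} = 19954 \left(- \frac{3}{92}\right) = - \frac{29931}{46}$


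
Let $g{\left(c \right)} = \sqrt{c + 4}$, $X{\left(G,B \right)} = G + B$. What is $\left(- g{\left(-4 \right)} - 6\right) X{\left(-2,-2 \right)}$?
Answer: $24$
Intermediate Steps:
$X{\left(G,B \right)} = B + G$
$g{\left(c \right)} = \sqrt{4 + c}$
$\left(- g{\left(-4 \right)} - 6\right) X{\left(-2,-2 \right)} = \left(- \sqrt{4 - 4} - 6\right) \left(-2 - 2\right) = \left(- \sqrt{0} - 6\right) \left(-4\right) = \left(\left(-1\right) 0 - 6\right) \left(-4\right) = \left(0 - 6\right) \left(-4\right) = \left(-6\right) \left(-4\right) = 24$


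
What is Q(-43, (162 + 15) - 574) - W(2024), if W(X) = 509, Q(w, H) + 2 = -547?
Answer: -1058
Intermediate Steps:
Q(w, H) = -549 (Q(w, H) = -2 - 547 = -549)
Q(-43, (162 + 15) - 574) - W(2024) = -549 - 1*509 = -549 - 509 = -1058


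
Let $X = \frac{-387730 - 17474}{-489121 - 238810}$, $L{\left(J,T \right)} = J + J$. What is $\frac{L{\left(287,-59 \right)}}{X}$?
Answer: $\frac{208916197}{202602} \approx 1031.2$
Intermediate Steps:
$L{\left(J,T \right)} = 2 J$
$X = \frac{405204}{727931}$ ($X = - \frac{405204}{-727931} = \left(-405204\right) \left(- \frac{1}{727931}\right) = \frac{405204}{727931} \approx 0.55665$)
$\frac{L{\left(287,-59 \right)}}{X} = \frac{2 \cdot 287}{\frac{405204}{727931}} = 574 \cdot \frac{727931}{405204} = \frac{208916197}{202602}$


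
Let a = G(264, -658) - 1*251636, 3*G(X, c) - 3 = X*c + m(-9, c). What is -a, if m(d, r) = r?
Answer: 929275/3 ≈ 3.0976e+5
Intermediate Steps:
G(X, c) = 1 + c/3 + X*c/3 (G(X, c) = 1 + (X*c + c)/3 = 1 + (c + X*c)/3 = 1 + (c/3 + X*c/3) = 1 + c/3 + X*c/3)
a = -929275/3 (a = (1 + (1/3)*(-658) + (1/3)*264*(-658)) - 1*251636 = (1 - 658/3 - 57904) - 251636 = -174367/3 - 251636 = -929275/3 ≈ -3.0976e+5)
-a = -1*(-929275/3) = 929275/3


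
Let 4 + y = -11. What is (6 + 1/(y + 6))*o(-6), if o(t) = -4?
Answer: -212/9 ≈ -23.556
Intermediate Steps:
y = -15 (y = -4 - 11 = -15)
(6 + 1/(y + 6))*o(-6) = (6 + 1/(-15 + 6))*(-4) = (6 + 1/(-9))*(-4) = (6 + 1*(-⅑))*(-4) = (6 - ⅑)*(-4) = (53/9)*(-4) = -212/9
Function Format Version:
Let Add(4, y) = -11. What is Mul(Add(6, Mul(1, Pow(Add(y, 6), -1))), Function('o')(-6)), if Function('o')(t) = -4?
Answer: Rational(-212, 9) ≈ -23.556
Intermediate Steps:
y = -15 (y = Add(-4, -11) = -15)
Mul(Add(6, Mul(1, Pow(Add(y, 6), -1))), Function('o')(-6)) = Mul(Add(6, Mul(1, Pow(Add(-15, 6), -1))), -4) = Mul(Add(6, Mul(1, Pow(-9, -1))), -4) = Mul(Add(6, Mul(1, Rational(-1, 9))), -4) = Mul(Add(6, Rational(-1, 9)), -4) = Mul(Rational(53, 9), -4) = Rational(-212, 9)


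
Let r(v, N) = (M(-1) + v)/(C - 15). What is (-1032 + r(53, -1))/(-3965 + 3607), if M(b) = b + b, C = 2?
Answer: 13467/4654 ≈ 2.8936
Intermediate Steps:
M(b) = 2*b
r(v, N) = 2/13 - v/13 (r(v, N) = (2*(-1) + v)/(2 - 15) = (-2 + v)/(-13) = (-2 + v)*(-1/13) = 2/13 - v/13)
(-1032 + r(53, -1))/(-3965 + 3607) = (-1032 + (2/13 - 1/13*53))/(-3965 + 3607) = (-1032 + (2/13 - 53/13))/(-358) = (-1032 - 51/13)*(-1/358) = -13467/13*(-1/358) = 13467/4654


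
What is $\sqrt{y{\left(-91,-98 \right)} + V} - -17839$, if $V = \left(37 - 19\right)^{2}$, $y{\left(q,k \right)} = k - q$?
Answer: $17839 + \sqrt{317} \approx 17857.0$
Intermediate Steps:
$V = 324$ ($V = 18^{2} = 324$)
$\sqrt{y{\left(-91,-98 \right)} + V} - -17839 = \sqrt{\left(-98 - -91\right) + 324} - -17839 = \sqrt{\left(-98 + 91\right) + 324} + 17839 = \sqrt{-7 + 324} + 17839 = \sqrt{317} + 17839 = 17839 + \sqrt{317}$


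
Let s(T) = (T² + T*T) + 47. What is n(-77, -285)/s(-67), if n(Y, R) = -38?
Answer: -2/475 ≈ -0.0042105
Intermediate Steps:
s(T) = 47 + 2*T² (s(T) = (T² + T²) + 47 = 2*T² + 47 = 47 + 2*T²)
n(-77, -285)/s(-67) = -38/(47 + 2*(-67)²) = -38/(47 + 2*4489) = -38/(47 + 8978) = -38/9025 = -38*1/9025 = -2/475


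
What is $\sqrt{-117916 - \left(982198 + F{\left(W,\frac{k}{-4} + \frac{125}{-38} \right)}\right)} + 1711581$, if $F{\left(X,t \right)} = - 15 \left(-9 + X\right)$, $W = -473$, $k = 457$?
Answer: $1711581 + 4 i \sqrt{69209} \approx 1.7116 \cdot 10^{6} + 1052.3 i$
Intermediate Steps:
$F{\left(X,t \right)} = 135 - 15 X$
$\sqrt{-117916 - \left(982198 + F{\left(W,\frac{k}{-4} + \frac{125}{-38} \right)}\right)} + 1711581 = \sqrt{-117916 - \left(982333 + 7095\right)} + 1711581 = \sqrt{-117916 - 989428} + 1711581 = \sqrt{-1107344} + 1711581 = 4 i \sqrt{69209} + 1711581 = 1711581 + 4 i \sqrt{69209}$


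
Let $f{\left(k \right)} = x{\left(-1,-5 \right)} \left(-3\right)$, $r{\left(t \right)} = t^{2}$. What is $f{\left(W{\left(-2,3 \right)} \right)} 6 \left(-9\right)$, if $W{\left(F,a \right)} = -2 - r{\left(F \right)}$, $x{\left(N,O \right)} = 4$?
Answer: $648$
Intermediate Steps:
$W{\left(F,a \right)} = -2 - F^{2}$
$f{\left(k \right)} = -12$ ($f{\left(k \right)} = 4 \left(-3\right) = -12$)
$f{\left(W{\left(-2,3 \right)} \right)} 6 \left(-9\right) = \left(-12\right) 6 \left(-9\right) = \left(-72\right) \left(-9\right) = 648$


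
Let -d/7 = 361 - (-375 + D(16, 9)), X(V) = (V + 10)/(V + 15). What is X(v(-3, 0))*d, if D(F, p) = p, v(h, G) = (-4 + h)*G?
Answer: -10178/3 ≈ -3392.7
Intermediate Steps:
v(h, G) = G*(-4 + h)
X(V) = (10 + V)/(15 + V)
d = -5089 (d = -7*(361 - (-375 + 9)) = -7*(361 - 1*(-366)) = -7*(361 + 366) = -7*727 = -5089)
X(v(-3, 0))*d = ((10 + 0*(-4 - 3))/(15 + 0*(-4 - 3)))*(-5089) = ((10 + 0*(-7))/(15 + 0*(-7)))*(-5089) = ((10 + 0)/(15 + 0))*(-5089) = (10/15)*(-5089) = ((1/15)*10)*(-5089) = (2/3)*(-5089) = -10178/3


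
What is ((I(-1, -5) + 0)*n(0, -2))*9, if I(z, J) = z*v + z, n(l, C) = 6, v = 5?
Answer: -324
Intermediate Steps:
I(z, J) = 6*z (I(z, J) = z*5 + z = 5*z + z = 6*z)
((I(-1, -5) + 0)*n(0, -2))*9 = ((6*(-1) + 0)*6)*9 = ((-6 + 0)*6)*9 = -6*6*9 = -36*9 = -324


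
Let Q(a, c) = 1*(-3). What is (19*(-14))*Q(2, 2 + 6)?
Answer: 798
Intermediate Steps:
Q(a, c) = -3
(19*(-14))*Q(2, 2 + 6) = (19*(-14))*(-3) = -266*(-3) = 798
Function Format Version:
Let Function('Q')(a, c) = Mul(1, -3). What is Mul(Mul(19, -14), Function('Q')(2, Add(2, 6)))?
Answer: 798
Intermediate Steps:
Function('Q')(a, c) = -3
Mul(Mul(19, -14), Function('Q')(2, Add(2, 6))) = Mul(Mul(19, -14), -3) = Mul(-266, -3) = 798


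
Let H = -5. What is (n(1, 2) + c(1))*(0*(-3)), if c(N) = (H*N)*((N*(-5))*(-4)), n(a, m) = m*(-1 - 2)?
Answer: 0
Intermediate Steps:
n(a, m) = -3*m (n(a, m) = m*(-3) = -3*m)
c(N) = -100*N² (c(N) = (-5*N)*((N*(-5))*(-4)) = (-5*N)*(-5*N*(-4)) = (-5*N)*(20*N) = -100*N²)
(n(1, 2) + c(1))*(0*(-3)) = (-3*2 - 100*1²)*(0*(-3)) = (-6 - 100*1)*0 = (-6 - 100)*0 = -106*0 = 0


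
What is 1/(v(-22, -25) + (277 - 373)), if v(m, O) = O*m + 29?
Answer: 1/483 ≈ 0.0020704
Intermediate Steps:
v(m, O) = 29 + O*m
1/(v(-22, -25) + (277 - 373)) = 1/((29 - 25*(-22)) + (277 - 373)) = 1/((29 + 550) - 96) = 1/(579 - 96) = 1/483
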